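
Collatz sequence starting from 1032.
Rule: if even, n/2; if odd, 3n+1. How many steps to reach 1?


1032 → 516 → 258 → 129 → 388 → 194 → 97 → 292 → 146 → 73 → 220 → 110 → 55 → 166 → 83 → 250 → 125 → 376 → 188 → 94 → 47 → 142 → 71 → 214 → 107 → 322 → 161 → 484 → 242 → 121 → 364 → 182 → 91 → 274 → 137 → 412 → 206 → 103 → 310 → 155 → 466 → 233 → 700 → 350 → 175 → 526 → 263 → 790 → 395 → 1186 → 593 → 1780 → 890 → 445 → 1336 → 668 → 334 → 167 → 502 → 251 → 754 → 377 → 1132 → 566 → 283 → 850 → 425 → 1276 → 638 → 319 → 958 → 479 → 1438 → 719 → 2158 → 1079 → 3238 → 1619 → 4858 → 2429 → 7288 → 3644 → 1822 → 911 → 2734 → 1367 → 4102 → 2051 → 6154 → 3077 → 9232 → 4616 → 2308 → 1154 → 577 → 1732 → 866 → 433 → 1300 → 650 → 325 → 976 → 488 → 244 → 122 → 61 → 184 → 92 → 46 → 23 → 70 → 35 → 106 → 53 → 160 → 80 → 40 → 20 → 10 → 5 → 16 → 8 → 4 → 2 → 1
Total steps = 124

124 steps


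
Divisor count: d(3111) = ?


3111 = 3^1 × 17^1 × 61^1
d(3111) = (1+1) × (1+1) × (1+1) = 8

8 divisors


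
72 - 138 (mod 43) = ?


72 - 138 = -66
-66 mod 43 = 20


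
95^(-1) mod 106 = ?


Use the extended Euclidean algorithm on (106, 95); each row r = 106*s + 95*t:
r=106, s=1, t=0
r=95, s=0, t=1
q=1: r=11, s=1, t=-1   [106*(1) + 95*(-1) = 11]
q=8: r=7, s=-8, t=9   [106*(-8) + 95*(9) = 7]
q=1: r=4, s=9, t=-10   [106*(9) + 95*(-10) = 4]
q=1: r=3, s=-17, t=19   [106*(-17) + 95*(19) = 3]
q=1: r=1, s=26, t=-29   [106*(26) + 95*(-29) = 1]
q=3: r=0, s=-95, t=106   [106*(-95) + 95*(106) = 0]
GCD = 1 with t = -29, so 95*(-29) ≡ 1 (mod 106)
Inverse = -29 mod 106 = 77
Check: 95 * 77 = 7315 ≡ 1 (mod 106)

95^(-1) ≡ 77 (mod 106)


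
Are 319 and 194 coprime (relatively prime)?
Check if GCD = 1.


Euclidean algorithm:
319 = 1 * 194 + 125
194 = 1 * 125 + 69
125 = 1 * 69 + 56
69 = 1 * 56 + 13
56 = 4 * 13 + 4
13 = 3 * 4 + 1
4 = 4 * 1 + 0
GCD(319, 194) = 1

Yes, coprime (GCD = 1)


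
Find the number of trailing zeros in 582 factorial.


floor(582/5) = 116
floor(582/25) = 23
floor(582/125) = 4
Total = 143

143 trailing zeros


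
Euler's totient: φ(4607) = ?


4607 = 17 × 271
Prime factors: 17, 271
φ(4607) = 4607 × (1-1/17) × (1-1/271)
= 4607 × 16/17 × 270/271 = 4320

φ(4607) = 4320


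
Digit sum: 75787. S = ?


7 + 5 + 7 + 8 + 7 = 34


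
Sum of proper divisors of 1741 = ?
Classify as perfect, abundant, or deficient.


Proper divisors: 1
Sum = 1 = 1
1 < 1741 → deficient

s(1741) = 1 (deficient)


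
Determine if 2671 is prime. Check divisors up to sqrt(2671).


Check divisors up to sqrt(2671) = 51.6817
No divisors found.
2671 is prime.

Yes, 2671 is prime


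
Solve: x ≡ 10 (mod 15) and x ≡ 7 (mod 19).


M = 15*19 = 285
M1 = M/15 = 19, M2 = M/19 = 15
M1^(-1) mod 15 = 4, M2^(-1) mod 19 = 14
x = 10*19*4 + 7*15*14 = 2230
2230 mod 285 = 235
Check: 235 mod 15 = 10 ✓, 235 mod 19 = 7 ✓

x ≡ 235 (mod 285)


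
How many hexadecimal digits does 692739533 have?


692739533 in base 16 = 294A5DCD
Number of digits = 8

8 digits (base 16)


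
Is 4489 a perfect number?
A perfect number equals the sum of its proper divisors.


Proper divisors of 4489: 1, 67
Sum = 1 + 67 = 68

No, 4489 is not perfect (68 ≠ 4489)


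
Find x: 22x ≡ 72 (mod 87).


GCD(22, 87) = 1, unique solution
a^(-1) mod 87 = 4
x = 4 * 72 mod 87 = 27

x ≡ 27 (mod 87)


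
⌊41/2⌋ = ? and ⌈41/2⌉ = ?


41/2 = 20.5000
floor = 20
ceil = 21

floor = 20, ceil = 21


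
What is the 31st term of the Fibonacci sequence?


Sequence: 1, 1, 2, 3, 5, 8, 13, 21, 34, 55, 89, 144, 233, 377, 610, 987, 1597, 2584, 4181, 6765, 10946, 17711, 28657, 46368, 75025, 121393, 196418, 317811, 514229, 832040, 1346269
F(31) = 1346269


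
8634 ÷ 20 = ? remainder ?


8634 = 20 * 431 + 14
Check: 8620 + 14 = 8634

q = 431, r = 14


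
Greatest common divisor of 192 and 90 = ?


192 = 2 * 90 + 12
90 = 7 * 12 + 6
12 = 2 * 6 + 0
GCD = 6


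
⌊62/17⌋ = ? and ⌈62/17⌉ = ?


62/17 = 3.6471
floor = 3
ceil = 4

floor = 3, ceil = 4


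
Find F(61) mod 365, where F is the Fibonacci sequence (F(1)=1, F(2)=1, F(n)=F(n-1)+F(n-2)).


F(k) mod 365 for k=1..61:
1, 1, 2, 3, 5, 8, 13, 21, 34, 55, 89, 144, 233, 12, 245, 257, 137, 29, 166, 195, 361, 191, 187, 13, 200, 213, 48, 261, 309, 205, 149, 354, 138, 127, 265, 27, 292, 319, 246, 200, 81, 281, 362, 278, 275, 188, 98, 286, 19, 305, 324, 264, 223, 122, 345, 102, 82, 184, 266, 85, 351
F(61) mod 365 = 351


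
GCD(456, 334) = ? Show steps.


456 = 1 * 334 + 122
334 = 2 * 122 + 90
122 = 1 * 90 + 32
90 = 2 * 32 + 26
32 = 1 * 26 + 6
26 = 4 * 6 + 2
6 = 3 * 2 + 0
GCD = 2


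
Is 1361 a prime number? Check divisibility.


Check divisors up to sqrt(1361) = 36.8917
No divisors found.
1361 is prime.

Yes, 1361 is prime


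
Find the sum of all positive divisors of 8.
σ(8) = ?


Divisors of 8: 1, 2, 4, 8
Sum = 1 + 2 + 4 + 8 = 15

σ(8) = 15


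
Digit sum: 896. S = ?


8 + 9 + 6 = 23


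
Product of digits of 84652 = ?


8 × 4 × 6 × 5 × 2 = 1920


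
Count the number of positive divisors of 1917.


1917 = 3^3 × 71^1
d(1917) = (3+1) × (1+1) = 8

8 divisors


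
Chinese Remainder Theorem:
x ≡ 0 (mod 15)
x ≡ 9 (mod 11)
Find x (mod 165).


M = 15*11 = 165
M1 = M/15 = 11, M2 = M/11 = 15
M1^(-1) mod 15 = 11, M2^(-1) mod 11 = 3
x = 0*11*11 + 9*15*3 = 405
405 mod 165 = 75
Check: 75 mod 15 = 0 ✓, 75 mod 11 = 9 ✓

x ≡ 75 (mod 165)


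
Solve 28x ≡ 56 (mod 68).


GCD(28, 68) = 4 divides 56
Divide: 7x ≡ 14 (mod 17)
x ≡ 2 (mod 17)


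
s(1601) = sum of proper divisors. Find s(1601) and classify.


Proper divisors: 1
Sum = 1 = 1
1 < 1601 → deficient

s(1601) = 1 (deficient)


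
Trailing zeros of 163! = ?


floor(163/5) = 32
floor(163/25) = 6
floor(163/125) = 1
Total = 39

39 trailing zeros


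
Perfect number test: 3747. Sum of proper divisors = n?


Proper divisors of 3747: 1, 3, 1249
Sum = 1 + 3 + 1249 = 1253

No, 3747 is not perfect (1253 ≠ 3747)


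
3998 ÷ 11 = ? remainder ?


3998 = 11 * 363 + 5
Check: 3993 + 5 = 3998

q = 363, r = 5


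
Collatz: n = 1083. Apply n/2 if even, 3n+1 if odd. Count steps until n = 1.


1083 → 3250 → 1625 → 4876 → 2438 → 1219 → 3658 → 1829 → 5488 → 2744 → 1372 → 686 → 343 → 1030 → 515 → 1546 → 773 → 2320 → 1160 → 580 → 290 → 145 → 436 → 218 → 109 → 328 → 164 → 82 → 41 → 124 → 62 → 31 → 94 → 47 → 142 → 71 → 214 → 107 → 322 → 161 → 484 → 242 → 121 → 364 → 182 → 91 → 274 → 137 → 412 → 206 → 103 → 310 → 155 → 466 → 233 → 700 → 350 → 175 → 526 → 263 → 790 → 395 → 1186 → 593 → 1780 → 890 → 445 → 1336 → 668 → 334 → 167 → 502 → 251 → 754 → 377 → 1132 → 566 → 283 → 850 → 425 → 1276 → 638 → 319 → 958 → 479 → 1438 → 719 → 2158 → 1079 → 3238 → 1619 → 4858 → 2429 → 7288 → 3644 → 1822 → 911 → 2734 → 1367 → 4102 → 2051 → 6154 → 3077 → 9232 → 4616 → 2308 → 1154 → 577 → 1732 → 866 → 433 → 1300 → 650 → 325 → 976 → 488 → 244 → 122 → 61 → 184 → 92 → 46 → 23 → 70 → 35 → 106 → 53 → 160 → 80 → 40 → 20 → 10 → 5 → 16 → 8 → 4 → 2 → 1
Total steps = 137

137 steps


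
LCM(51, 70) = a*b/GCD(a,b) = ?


GCD(51, 70) = 1
LCM = 51*70/1 = 3570/1 = 3570

LCM = 3570


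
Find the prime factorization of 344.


344 / 2 = 172
172 / 2 = 86
86 / 2 = 43
43 / 43 = 1
344 = 2^3 × 43


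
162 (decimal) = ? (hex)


162 (base 10) = 162 (decimal)
162 (decimal) = A2 (base 16)


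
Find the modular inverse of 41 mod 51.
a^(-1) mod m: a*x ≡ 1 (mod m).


Use the extended Euclidean algorithm on (51, 41); each row r = 51*s + 41*t:
r=51, s=1, t=0
r=41, s=0, t=1
q=1: r=10, s=1, t=-1   [51*(1) + 41*(-1) = 10]
q=4: r=1, s=-4, t=5   [51*(-4) + 41*(5) = 1]
q=10: r=0, s=41, t=-51   [51*(41) + 41*(-51) = 0]
GCD = 1 with t = 5, so 41*(5) ≡ 1 (mod 51)
Inverse = 5 mod 51 = 5
Check: 41 * 5 = 205 ≡ 1 (mod 51)

41^(-1) ≡ 5 (mod 51)


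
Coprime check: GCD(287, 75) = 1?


Euclidean algorithm:
287 = 3 * 75 + 62
75 = 1 * 62 + 13
62 = 4 * 13 + 10
13 = 1 * 10 + 3
10 = 3 * 3 + 1
3 = 3 * 1 + 0
GCD(287, 75) = 1

Yes, coprime (GCD = 1)


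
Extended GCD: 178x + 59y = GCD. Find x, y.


Tabular extended Euclidean (each row: r = 178*s + 59*t):
r=178, s=1, t=0
r=59, s=0, t=1
q=3: r=1, s=1, t=-3   [178*(1) + 59*(-3) = 1]
q=59: r=0, s=-59, t=178   [178*(-59) + 59*(178) = 0]
GCD = 1; from the row with r=1: x=1, y=-3
Check: 178*(1) + 59*(-3) = 178 - 177 = 1

GCD = 1, x = 1, y = -3


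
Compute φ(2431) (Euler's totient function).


2431 = 11 × 13 × 17
Prime factors: 11, 13, 17
φ(2431) = 2431 × (1-1/11) × (1-1/13) × (1-1/17)
= 2431 × 10/11 × 12/13 × 16/17 = 1920

φ(2431) = 1920


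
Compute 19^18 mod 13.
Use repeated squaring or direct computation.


19^1 mod 13 = 6
19^2 mod 13 = 10
19^3 mod 13 = 8
19^4 mod 13 = 9
19^5 mod 13 = 2
19^6 mod 13 = 12
19^7 mod 13 = 7
19^8 mod 13 = 3
19^9 mod 13 = 5
19^10 mod 13 = 4
19^11 mod 13 = 11
19^12 mod 13 = 1
19^13 mod 13 = 6
19^14 mod 13 = 10
19^15 mod 13 = 8
19^16 mod 13 = 9
19^17 mod 13 = 2
19^18 mod 13 = 12


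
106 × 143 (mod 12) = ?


106 × 143 = 15158
15158 mod 12 = 2


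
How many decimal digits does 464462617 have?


464462617 has 9 digits in base 10
floor(log10(464462617)) + 1 = floor(8.6670) + 1 = 9

9 digits (base 10)


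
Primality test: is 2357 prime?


Check divisors up to sqrt(2357) = 48.5489
No divisors found.
2357 is prime.

Yes, 2357 is prime


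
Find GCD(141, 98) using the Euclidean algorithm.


141 = 1 * 98 + 43
98 = 2 * 43 + 12
43 = 3 * 12 + 7
12 = 1 * 7 + 5
7 = 1 * 5 + 2
5 = 2 * 2 + 1
2 = 2 * 1 + 0
GCD = 1


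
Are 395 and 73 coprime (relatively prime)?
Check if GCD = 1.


Euclidean algorithm:
395 = 5 * 73 + 30
73 = 2 * 30 + 13
30 = 2 * 13 + 4
13 = 3 * 4 + 1
4 = 4 * 1 + 0
GCD(395, 73) = 1

Yes, coprime (GCD = 1)


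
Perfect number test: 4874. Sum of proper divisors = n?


Proper divisors of 4874: 1, 2, 2437
Sum = 1 + 2 + 2437 = 2440

No, 4874 is not perfect (2440 ≠ 4874)


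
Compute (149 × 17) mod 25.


149 × 17 = 2533
2533 mod 25 = 8


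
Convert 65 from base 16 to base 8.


65 (base 16) = 101 (decimal)
101 (decimal) = 145 (base 8)


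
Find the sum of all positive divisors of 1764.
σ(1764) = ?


Divisors of 1764: 1, 2, 3, 4, 6, 7, 9, 12, 14, 18, 21, 28, 36, 42, 49, 63, 84, 98, 126, 147, 196, 252, 294, 441, 588, 882, 1764
Sum = 1 + 2 + 3 + 4 + 6 + 7 + 9 + 12 + 14 + 18 + 21 + 28 + 36 + 42 + 49 + 63 + 84 + 98 + 126 + 147 + 196 + 252 + 294 + 441 + 588 + 882 + 1764 = 5187

σ(1764) = 5187


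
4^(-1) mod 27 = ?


Use the extended Euclidean algorithm on (27, 4); each row r = 27*s + 4*t:
r=27, s=1, t=0
r=4, s=0, t=1
q=6: r=3, s=1, t=-6   [27*(1) + 4*(-6) = 3]
q=1: r=1, s=-1, t=7   [27*(-1) + 4*(7) = 1]
q=3: r=0, s=4, t=-27   [27*(4) + 4*(-27) = 0]
GCD = 1 with t = 7, so 4*(7) ≡ 1 (mod 27)
Inverse = 7 mod 27 = 7
Check: 4 * 7 = 28 ≡ 1 (mod 27)

4^(-1) ≡ 7 (mod 27)


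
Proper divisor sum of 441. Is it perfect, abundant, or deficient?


Proper divisors: 1, 3, 7, 9, 21, 49, 63, 147
Sum = 1 + 3 + 7 + 9 + 21 + 49 + 63 + 147 = 300
300 < 441 → deficient

s(441) = 300 (deficient)


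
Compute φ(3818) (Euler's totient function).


3818 = 2 × 23 × 83
Prime factors: 2, 23, 83
φ(3818) = 3818 × (1-1/2) × (1-1/23) × (1-1/83)
= 3818 × 1/2 × 22/23 × 82/83 = 1804

φ(3818) = 1804


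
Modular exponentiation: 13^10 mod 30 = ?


13^1 mod 30 = 13
13^2 mod 30 = 19
13^3 mod 30 = 7
13^4 mod 30 = 1
13^5 mod 30 = 13
13^6 mod 30 = 19
13^7 mod 30 = 7
13^8 mod 30 = 1
13^9 mod 30 = 13
13^10 mod 30 = 19


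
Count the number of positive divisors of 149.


149 = 149^1
d(149) = (1+1) = 2

2 divisors


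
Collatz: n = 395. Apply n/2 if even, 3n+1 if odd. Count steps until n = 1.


395 → 1186 → 593 → 1780 → 890 → 445 → 1336 → 668 → 334 → 167 → 502 → 251 → 754 → 377 → 1132 → 566 → 283 → 850 → 425 → 1276 → 638 → 319 → 958 → 479 → 1438 → 719 → 2158 → 1079 → 3238 → 1619 → 4858 → 2429 → 7288 → 3644 → 1822 → 911 → 2734 → 1367 → 4102 → 2051 → 6154 → 3077 → 9232 → 4616 → 2308 → 1154 → 577 → 1732 → 866 → 433 → 1300 → 650 → 325 → 976 → 488 → 244 → 122 → 61 → 184 → 92 → 46 → 23 → 70 → 35 → 106 → 53 → 160 → 80 → 40 → 20 → 10 → 5 → 16 → 8 → 4 → 2 → 1
Total steps = 76

76 steps


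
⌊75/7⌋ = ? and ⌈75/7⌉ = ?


75/7 = 10.7143
floor = 10
ceil = 11

floor = 10, ceil = 11


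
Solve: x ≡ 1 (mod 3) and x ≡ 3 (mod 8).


M = 3*8 = 24
M1 = M/3 = 8, M2 = M/8 = 3
M1^(-1) mod 3 = 2, M2^(-1) mod 8 = 3
x = 1*8*2 + 3*3*3 = 43
43 mod 24 = 19
Check: 19 mod 3 = 1 ✓, 19 mod 8 = 3 ✓

x ≡ 19 (mod 24)


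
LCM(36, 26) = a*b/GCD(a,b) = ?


GCD(36, 26) = 2
LCM = 36*26/2 = 936/2 = 468

LCM = 468


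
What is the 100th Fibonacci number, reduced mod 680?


F(k) mod 680 for k=1..100:
1, 1, 2, 3, 5, 8, 13, 21, 34, 55, 89, 144, 233, 377, 610, 307, 237, 544, 101, 645, 66, 31, 97, 128, 225, 353, 578, 251, 149, 400, 549, 269, 138, 407, 545, 272, 137, 409, 546, 275, 141, 416, 557, 293, 170, 463, 633, 416, 369, 105, 474, 579, 373, 272, 645, 237, 202, 439, 641, 400, 361, 81, 442, 523, 285, 128, 413, 541, 274, 135, 409, 544, 273, 137, 410, 547, 277, 144, 421, 565, 306, 191, 497, 8, 505, 513, 338, 171, 509, 0, 509, 509, 338, 167, 505, 672, 497, 489, 306, 115
F(100) mod 680 = 115


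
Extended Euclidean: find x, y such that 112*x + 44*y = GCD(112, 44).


Tabular extended Euclidean (each row: r = 112*s + 44*t):
r=112, s=1, t=0
r=44, s=0, t=1
q=2: r=24, s=1, t=-2   [112*(1) + 44*(-2) = 24]
q=1: r=20, s=-1, t=3   [112*(-1) + 44*(3) = 20]
q=1: r=4, s=2, t=-5   [112*(2) + 44*(-5) = 4]
q=5: r=0, s=-11, t=28   [112*(-11) + 44*(28) = 0]
GCD = 4; from the row with r=4: x=2, y=-5
Check: 112*(2) + 44*(-5) = 224 - 220 = 4

GCD = 4, x = 2, y = -5


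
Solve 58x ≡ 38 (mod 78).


GCD(58, 78) = 2 divides 38
Divide: 29x ≡ 19 (mod 39)
x ≡ 2 (mod 39)


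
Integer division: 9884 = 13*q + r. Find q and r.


9884 = 13 * 760 + 4
Check: 9880 + 4 = 9884

q = 760, r = 4


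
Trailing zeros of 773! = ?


floor(773/5) = 154
floor(773/25) = 30
floor(773/125) = 6
floor(773/625) = 1
Total = 191

191 trailing zeros


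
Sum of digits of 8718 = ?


8 + 7 + 1 + 8 = 24


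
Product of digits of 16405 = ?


1 × 6 × 4 × 0 × 5 = 0


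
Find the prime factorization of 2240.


2240 / 2 = 1120
1120 / 2 = 560
560 / 2 = 280
280 / 2 = 140
140 / 2 = 70
70 / 2 = 35
35 / 5 = 7
7 / 7 = 1
2240 = 2^6 × 5 × 7


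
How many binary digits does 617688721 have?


617688721 in base 2 = 100100110100010010111010010001
Number of digits = 30

30 digits (base 2)


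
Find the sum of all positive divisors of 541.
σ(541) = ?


Divisors of 541: 1, 541
Sum = 1 + 541 = 542

σ(541) = 542


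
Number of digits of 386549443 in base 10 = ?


386549443 has 9 digits in base 10
floor(log10(386549443)) + 1 = floor(8.5872) + 1 = 9

9 digits (base 10)


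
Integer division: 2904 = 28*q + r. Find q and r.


2904 = 28 * 103 + 20
Check: 2884 + 20 = 2904

q = 103, r = 20


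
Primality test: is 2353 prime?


2353 / 13 = 181 (exact division)
2353 is NOT prime.

No, 2353 is not prime


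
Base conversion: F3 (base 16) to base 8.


F3 (base 16) = 243 (decimal)
243 (decimal) = 363 (base 8)


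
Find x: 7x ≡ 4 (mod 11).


GCD(7, 11) = 1, unique solution
a^(-1) mod 11 = 8
x = 8 * 4 mod 11 = 10

x ≡ 10 (mod 11)


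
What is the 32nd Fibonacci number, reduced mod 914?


F(k) mod 914 for k=1..32:
1, 1, 2, 3, 5, 8, 13, 21, 34, 55, 89, 144, 233, 377, 610, 73, 683, 756, 525, 367, 892, 345, 323, 668, 77, 745, 822, 653, 561, 300, 861, 247
F(32) mod 914 = 247


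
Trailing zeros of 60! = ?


floor(60/5) = 12
floor(60/25) = 2
Total = 14

14 trailing zeros


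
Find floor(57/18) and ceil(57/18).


57/18 = 3.1667
floor = 3
ceil = 4

floor = 3, ceil = 4


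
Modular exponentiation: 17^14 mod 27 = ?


17^1 mod 27 = 17
17^2 mod 27 = 19
17^3 mod 27 = 26
17^4 mod 27 = 10
17^5 mod 27 = 8
17^6 mod 27 = 1
17^7 mod 27 = 17
17^8 mod 27 = 19
17^9 mod 27 = 26
17^10 mod 27 = 10
17^11 mod 27 = 8
17^12 mod 27 = 1
17^13 mod 27 = 17
17^14 mod 27 = 19


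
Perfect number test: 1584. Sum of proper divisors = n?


Proper divisors of 1584: 1, 2, 3, 4, 6, 8, 9, 11, 12, 16, 18, 22, 24, 33, 36, 44, 48, 66, 72, 88, 99, 132, 144, 176, 198, 264, 396, 528, 792
Sum = 1 + 2 + 3 + 4 + 6 + 8 + 9 + 11 + 12 + 16 + 18 + 22 + 24 + 33 + 36 + 44 + 48 + 66 + 72 + 88 + 99 + 132 + 144 + 176 + 198 + 264 + 396 + 528 + 792 = 3252

No, 1584 is not perfect (3252 ≠ 1584)


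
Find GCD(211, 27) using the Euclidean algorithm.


211 = 7 * 27 + 22
27 = 1 * 22 + 5
22 = 4 * 5 + 2
5 = 2 * 2 + 1
2 = 2 * 1 + 0
GCD = 1


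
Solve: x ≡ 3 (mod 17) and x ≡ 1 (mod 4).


M = 17*4 = 68
M1 = M/17 = 4, M2 = M/4 = 17
M1^(-1) mod 17 = 13, M2^(-1) mod 4 = 1
x = 3*4*13 + 1*17*1 = 173
173 mod 68 = 37
Check: 37 mod 17 = 3 ✓, 37 mod 4 = 1 ✓

x ≡ 37 (mod 68)


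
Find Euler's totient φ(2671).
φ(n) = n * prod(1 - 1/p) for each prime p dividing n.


2671 = 2671
Prime factors: 2671
φ(2671) = 2671 × (1-1/2671)
= 2671 × 2670/2671 = 2670

φ(2671) = 2670


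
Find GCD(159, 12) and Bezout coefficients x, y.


Tabular extended Euclidean (each row: r = 159*s + 12*t):
r=159, s=1, t=0
r=12, s=0, t=1
q=13: r=3, s=1, t=-13   [159*(1) + 12*(-13) = 3]
q=4: r=0, s=-4, t=53   [159*(-4) + 12*(53) = 0]
GCD = 3; from the row with r=3: x=1, y=-13
Check: 159*(1) + 12*(-13) = 159 - 156 = 3

GCD = 3, x = 1, y = -13


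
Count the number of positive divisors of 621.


621 = 3^3 × 23^1
d(621) = (3+1) × (1+1) = 8

8 divisors


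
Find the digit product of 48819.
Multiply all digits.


4 × 8 × 8 × 1 × 9 = 2304


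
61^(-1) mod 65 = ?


Use the extended Euclidean algorithm on (65, 61); each row r = 65*s + 61*t:
r=65, s=1, t=0
r=61, s=0, t=1
q=1: r=4, s=1, t=-1   [65*(1) + 61*(-1) = 4]
q=15: r=1, s=-15, t=16   [65*(-15) + 61*(16) = 1]
q=4: r=0, s=61, t=-65   [65*(61) + 61*(-65) = 0]
GCD = 1 with t = 16, so 61*(16) ≡ 1 (mod 65)
Inverse = 16 mod 65 = 16
Check: 61 * 16 = 976 ≡ 1 (mod 65)

61^(-1) ≡ 16 (mod 65)


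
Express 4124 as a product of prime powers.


4124 / 2 = 2062
2062 / 2 = 1031
1031 / 1031 = 1
4124 = 2^2 × 1031


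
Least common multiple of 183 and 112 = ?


GCD(183, 112) = 1
LCM = 183*112/1 = 20496/1 = 20496

LCM = 20496


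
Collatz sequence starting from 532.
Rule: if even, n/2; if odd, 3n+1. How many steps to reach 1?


532 → 266 → 133 → 400 → 200 → 100 → 50 → 25 → 76 → 38 → 19 → 58 → 29 → 88 → 44 → 22 → 11 → 34 → 17 → 52 → 26 → 13 → 40 → 20 → 10 → 5 → 16 → 8 → 4 → 2 → 1
Total steps = 30

30 steps


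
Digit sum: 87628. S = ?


8 + 7 + 6 + 2 + 8 = 31


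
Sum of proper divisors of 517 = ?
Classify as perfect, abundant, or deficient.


Proper divisors: 1, 11, 47
Sum = 1 + 11 + 47 = 59
59 < 517 → deficient

s(517) = 59 (deficient)


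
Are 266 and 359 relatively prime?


Euclidean algorithm:
359 = 1 * 266 + 93
266 = 2 * 93 + 80
93 = 1 * 80 + 13
80 = 6 * 13 + 2
13 = 6 * 2 + 1
2 = 2 * 1 + 0
GCD(266, 359) = 1

Yes, coprime (GCD = 1)


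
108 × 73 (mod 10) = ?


108 × 73 = 7884
7884 mod 10 = 4


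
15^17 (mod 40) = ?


15^1 mod 40 = 15
15^2 mod 40 = 25
15^3 mod 40 = 15
15^4 mod 40 = 25
15^5 mod 40 = 15
15^6 mod 40 = 25
15^7 mod 40 = 15
15^8 mod 40 = 25
15^9 mod 40 = 15
15^10 mod 40 = 25
15^11 mod 40 = 15
15^12 mod 40 = 25
15^13 mod 40 = 15
15^14 mod 40 = 25
15^15 mod 40 = 15
15^16 mod 40 = 25
15^17 mod 40 = 15


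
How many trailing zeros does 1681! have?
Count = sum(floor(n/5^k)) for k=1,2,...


floor(1681/5) = 336
floor(1681/25) = 67
floor(1681/125) = 13
floor(1681/625) = 2
Total = 418

418 trailing zeros


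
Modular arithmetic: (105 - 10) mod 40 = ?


105 - 10 = 95
95 mod 40 = 15


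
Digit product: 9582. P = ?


9 × 5 × 8 × 2 = 720


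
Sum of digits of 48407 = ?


4 + 8 + 4 + 0 + 7 = 23


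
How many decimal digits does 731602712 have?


731602712 has 9 digits in base 10
floor(log10(731602712)) + 1 = floor(8.8643) + 1 = 9

9 digits (base 10)


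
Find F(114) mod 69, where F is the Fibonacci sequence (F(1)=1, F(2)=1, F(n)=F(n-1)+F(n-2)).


F(k) mod 69 for k=1..114:
1, 1, 2, 3, 5, 8, 13, 21, 34, 55, 20, 6, 26, 32, 58, 21, 10, 31, 41, 3, 44, 47, 22, 0, 22, 22, 44, 66, 41, 38, 10, 48, 58, 37, 26, 63, 20, 14, 34, 48, 13, 61, 5, 66, 2, 68, 1, 0, 1, 1, 2, 3, 5, 8, 13, 21, 34, 55, 20, 6, 26, 32, 58, 21, 10, 31, 41, 3, 44, 47, 22, 0, 22, 22, 44, 66, 41, 38, 10, 48, 58, 37, 26, 63, 20, 14, 34, 48, 13, 61, 5, 66, 2, 68, 1, 0, 1, 1, 2, 3, 5, 8, 13, 21, 34, 55, 20, 6, 26, 32, 58, 21, 10, 31
F(114) mod 69 = 31


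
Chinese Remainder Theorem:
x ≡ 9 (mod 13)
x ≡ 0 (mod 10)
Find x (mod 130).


M = 13*10 = 130
M1 = M/13 = 10, M2 = M/10 = 13
M1^(-1) mod 13 = 4, M2^(-1) mod 10 = 7
x = 9*10*4 + 0*13*7 = 360
360 mod 130 = 100
Check: 100 mod 13 = 9 ✓, 100 mod 10 = 0 ✓

x ≡ 100 (mod 130)


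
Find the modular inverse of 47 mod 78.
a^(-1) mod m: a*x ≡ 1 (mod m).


Use the extended Euclidean algorithm on (78, 47); each row r = 78*s + 47*t:
r=78, s=1, t=0
r=47, s=0, t=1
q=1: r=31, s=1, t=-1   [78*(1) + 47*(-1) = 31]
q=1: r=16, s=-1, t=2   [78*(-1) + 47*(2) = 16]
q=1: r=15, s=2, t=-3   [78*(2) + 47*(-3) = 15]
q=1: r=1, s=-3, t=5   [78*(-3) + 47*(5) = 1]
q=15: r=0, s=47, t=-78   [78*(47) + 47*(-78) = 0]
GCD = 1 with t = 5, so 47*(5) ≡ 1 (mod 78)
Inverse = 5 mod 78 = 5
Check: 47 * 5 = 235 ≡ 1 (mod 78)

47^(-1) ≡ 5 (mod 78)


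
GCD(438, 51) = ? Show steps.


438 = 8 * 51 + 30
51 = 1 * 30 + 21
30 = 1 * 21 + 9
21 = 2 * 9 + 3
9 = 3 * 3 + 0
GCD = 3


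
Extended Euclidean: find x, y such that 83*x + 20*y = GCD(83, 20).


Tabular extended Euclidean (each row: r = 83*s + 20*t):
r=83, s=1, t=0
r=20, s=0, t=1
q=4: r=3, s=1, t=-4   [83*(1) + 20*(-4) = 3]
q=6: r=2, s=-6, t=25   [83*(-6) + 20*(25) = 2]
q=1: r=1, s=7, t=-29   [83*(7) + 20*(-29) = 1]
q=2: r=0, s=-20, t=83   [83*(-20) + 20*(83) = 0]
GCD = 1; from the row with r=1: x=7, y=-29
Check: 83*(7) + 20*(-29) = 581 - 580 = 1

GCD = 1, x = 7, y = -29


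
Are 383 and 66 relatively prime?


Euclidean algorithm:
383 = 5 * 66 + 53
66 = 1 * 53 + 13
53 = 4 * 13 + 1
13 = 13 * 1 + 0
GCD(383, 66) = 1

Yes, coprime (GCD = 1)


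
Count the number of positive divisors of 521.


521 = 521^1
d(521) = (1+1) = 2

2 divisors


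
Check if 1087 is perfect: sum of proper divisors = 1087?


Proper divisors of 1087: 1
Sum = 1 = 1

No, 1087 is not perfect (1 ≠ 1087)


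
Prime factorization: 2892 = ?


2892 / 2 = 1446
1446 / 2 = 723
723 / 3 = 241
241 / 241 = 1
2892 = 2^2 × 3 × 241


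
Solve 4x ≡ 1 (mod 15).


GCD(4, 15) = 1, unique solution
a^(-1) mod 15 = 4
x = 4 * 1 mod 15 = 4

x ≡ 4 (mod 15)


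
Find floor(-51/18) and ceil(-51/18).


-51/18 = -2.8333
floor = -3
ceil = -2

floor = -3, ceil = -2


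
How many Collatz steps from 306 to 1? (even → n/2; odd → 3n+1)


306 → 153 → 460 → 230 → 115 → 346 → 173 → 520 → 260 → 130 → 65 → 196 → 98 → 49 → 148 → 74 → 37 → 112 → 56 → 28 → 14 → 7 → 22 → 11 → 34 → 17 → 52 → 26 → 13 → 40 → 20 → 10 → 5 → 16 → 8 → 4 → 2 → 1
Total steps = 37

37 steps


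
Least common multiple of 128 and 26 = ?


GCD(128, 26) = 2
LCM = 128*26/2 = 3328/2 = 1664

LCM = 1664


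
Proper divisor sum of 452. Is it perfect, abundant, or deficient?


Proper divisors: 1, 2, 4, 113, 226
Sum = 1 + 2 + 4 + 113 + 226 = 346
346 < 452 → deficient

s(452) = 346 (deficient)


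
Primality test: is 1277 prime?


Check divisors up to sqrt(1277) = 35.7351
No divisors found.
1277 is prime.

Yes, 1277 is prime


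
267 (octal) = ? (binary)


267 (base 8) = 183 (decimal)
183 (decimal) = 10110111 (base 2)


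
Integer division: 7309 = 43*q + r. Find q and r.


7309 = 43 * 169 + 42
Check: 7267 + 42 = 7309

q = 169, r = 42


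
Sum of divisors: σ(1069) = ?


Divisors of 1069: 1, 1069
Sum = 1 + 1069 = 1070

σ(1069) = 1070


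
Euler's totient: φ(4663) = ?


4663 = 4663
Prime factors: 4663
φ(4663) = 4663 × (1-1/4663)
= 4663 × 4662/4663 = 4662

φ(4663) = 4662


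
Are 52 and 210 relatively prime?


Euclidean algorithm:
210 = 4 * 52 + 2
52 = 26 * 2 + 0
GCD(52, 210) = 2

No, not coprime (GCD = 2)


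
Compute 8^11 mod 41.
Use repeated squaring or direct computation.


8^1 mod 41 = 8
8^2 mod 41 = 23
8^3 mod 41 = 20
8^4 mod 41 = 37
8^5 mod 41 = 9
8^6 mod 41 = 31
8^7 mod 41 = 2
8^8 mod 41 = 16
8^9 mod 41 = 5
8^10 mod 41 = 40
8^11 mod 41 = 33


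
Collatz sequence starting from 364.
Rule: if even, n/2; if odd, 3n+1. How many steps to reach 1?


364 → 182 → 91 → 274 → 137 → 412 → 206 → 103 → 310 → 155 → 466 → 233 → 700 → 350 → 175 → 526 → 263 → 790 → 395 → 1186 → 593 → 1780 → 890 → 445 → 1336 → 668 → 334 → 167 → 502 → 251 → 754 → 377 → 1132 → 566 → 283 → 850 → 425 → 1276 → 638 → 319 → 958 → 479 → 1438 → 719 → 2158 → 1079 → 3238 → 1619 → 4858 → 2429 → 7288 → 3644 → 1822 → 911 → 2734 → 1367 → 4102 → 2051 → 6154 → 3077 → 9232 → 4616 → 2308 → 1154 → 577 → 1732 → 866 → 433 → 1300 → 650 → 325 → 976 → 488 → 244 → 122 → 61 → 184 → 92 → 46 → 23 → 70 → 35 → 106 → 53 → 160 → 80 → 40 → 20 → 10 → 5 → 16 → 8 → 4 → 2 → 1
Total steps = 94

94 steps


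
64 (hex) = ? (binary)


64 (base 16) = 100 (decimal)
100 (decimal) = 1100100 (base 2)


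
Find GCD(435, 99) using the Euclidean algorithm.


435 = 4 * 99 + 39
99 = 2 * 39 + 21
39 = 1 * 21 + 18
21 = 1 * 18 + 3
18 = 6 * 3 + 0
GCD = 3


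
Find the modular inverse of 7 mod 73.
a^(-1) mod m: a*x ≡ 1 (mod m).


Use the extended Euclidean algorithm on (73, 7); each row r = 73*s + 7*t:
r=73, s=1, t=0
r=7, s=0, t=1
q=10: r=3, s=1, t=-10   [73*(1) + 7*(-10) = 3]
q=2: r=1, s=-2, t=21   [73*(-2) + 7*(21) = 1]
q=3: r=0, s=7, t=-73   [73*(7) + 7*(-73) = 0]
GCD = 1 with t = 21, so 7*(21) ≡ 1 (mod 73)
Inverse = 21 mod 73 = 21
Check: 7 * 21 = 147 ≡ 1 (mod 73)

7^(-1) ≡ 21 (mod 73)


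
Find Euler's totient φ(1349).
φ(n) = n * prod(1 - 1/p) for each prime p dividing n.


1349 = 19 × 71
Prime factors: 19, 71
φ(1349) = 1349 × (1-1/19) × (1-1/71)
= 1349 × 18/19 × 70/71 = 1260

φ(1349) = 1260


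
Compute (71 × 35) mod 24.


71 × 35 = 2485
2485 mod 24 = 13


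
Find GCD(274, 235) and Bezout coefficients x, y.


Tabular extended Euclidean (each row: r = 274*s + 235*t):
r=274, s=1, t=0
r=235, s=0, t=1
q=1: r=39, s=1, t=-1   [274*(1) + 235*(-1) = 39]
q=6: r=1, s=-6, t=7   [274*(-6) + 235*(7) = 1]
q=39: r=0, s=235, t=-274   [274*(235) + 235*(-274) = 0]
GCD = 1; from the row with r=1: x=-6, y=7
Check: 274*(-6) + 235*(7) = -1644 + 1645 = 1

GCD = 1, x = -6, y = 7


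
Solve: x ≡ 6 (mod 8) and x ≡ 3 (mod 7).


M = 8*7 = 56
M1 = M/8 = 7, M2 = M/7 = 8
M1^(-1) mod 8 = 7, M2^(-1) mod 7 = 1
x = 6*7*7 + 3*8*1 = 318
318 mod 56 = 38
Check: 38 mod 8 = 6 ✓, 38 mod 7 = 3 ✓

x ≡ 38 (mod 56)


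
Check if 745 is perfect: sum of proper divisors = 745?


Proper divisors of 745: 1, 5, 149
Sum = 1 + 5 + 149 = 155

No, 745 is not perfect (155 ≠ 745)


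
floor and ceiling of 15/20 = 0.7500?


15/20 = 0.7500
floor = 0
ceil = 1

floor = 0, ceil = 1


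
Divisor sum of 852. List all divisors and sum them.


Divisors of 852: 1, 2, 3, 4, 6, 12, 71, 142, 213, 284, 426, 852
Sum = 1 + 2 + 3 + 4 + 6 + 12 + 71 + 142 + 213 + 284 + 426 + 852 = 2016

σ(852) = 2016


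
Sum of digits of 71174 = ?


7 + 1 + 1 + 7 + 4 = 20


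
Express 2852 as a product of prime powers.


2852 / 2 = 1426
1426 / 2 = 713
713 / 23 = 31
31 / 31 = 1
2852 = 2^2 × 23 × 31


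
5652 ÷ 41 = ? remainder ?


5652 = 41 * 137 + 35
Check: 5617 + 35 = 5652

q = 137, r = 35


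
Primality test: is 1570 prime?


1570 / 2 = 785 (exact division)
1570 is NOT prime.

No, 1570 is not prime


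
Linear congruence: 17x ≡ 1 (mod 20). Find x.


GCD(17, 20) = 1, unique solution
a^(-1) mod 20 = 13
x = 13 * 1 mod 20 = 13

x ≡ 13 (mod 20)


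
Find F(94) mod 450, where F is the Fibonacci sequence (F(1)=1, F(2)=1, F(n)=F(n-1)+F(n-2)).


F(k) mod 450 for k=1..94:
1, 1, 2, 3, 5, 8, 13, 21, 34, 55, 89, 144, 233, 377, 160, 87, 247, 334, 131, 15, 146, 161, 307, 18, 325, 343, 218, 111, 329, 440, 319, 309, 178, 37, 215, 252, 17, 269, 286, 105, 391, 46, 437, 33, 20, 53, 73, 126, 199, 325, 74, 399, 23, 422, 445, 417, 412, 379, 341, 270, 161, 431, 142, 123, 265, 388, 203, 141, 344, 35, 379, 414, 343, 307, 200, 57, 257, 314, 121, 435, 106, 91, 197, 288, 35, 323, 358, 231, 139, 370, 59, 429, 38, 17
F(94) mod 450 = 17


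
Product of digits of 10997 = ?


1 × 0 × 9 × 9 × 7 = 0


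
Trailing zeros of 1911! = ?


floor(1911/5) = 382
floor(1911/25) = 76
floor(1911/125) = 15
floor(1911/625) = 3
Total = 476

476 trailing zeros


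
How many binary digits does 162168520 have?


162168520 in base 2 = 1001101010100111111011001000
Number of digits = 28

28 digits (base 2)


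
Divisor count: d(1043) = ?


1043 = 7^1 × 149^1
d(1043) = (1+1) × (1+1) = 4

4 divisors


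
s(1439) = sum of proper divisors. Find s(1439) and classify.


Proper divisors: 1
Sum = 1 = 1
1 < 1439 → deficient

s(1439) = 1 (deficient)


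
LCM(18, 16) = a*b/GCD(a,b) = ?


GCD(18, 16) = 2
LCM = 18*16/2 = 288/2 = 144

LCM = 144


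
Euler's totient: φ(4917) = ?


4917 = 3 × 11 × 149
Prime factors: 3, 11, 149
φ(4917) = 4917 × (1-1/3) × (1-1/11) × (1-1/149)
= 4917 × 2/3 × 10/11 × 148/149 = 2960

φ(4917) = 2960


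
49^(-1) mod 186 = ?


Use the extended Euclidean algorithm on (186, 49); each row r = 186*s + 49*t:
r=186, s=1, t=0
r=49, s=0, t=1
q=3: r=39, s=1, t=-3   [186*(1) + 49*(-3) = 39]
q=1: r=10, s=-1, t=4   [186*(-1) + 49*(4) = 10]
q=3: r=9, s=4, t=-15   [186*(4) + 49*(-15) = 9]
q=1: r=1, s=-5, t=19   [186*(-5) + 49*(19) = 1]
q=9: r=0, s=49, t=-186   [186*(49) + 49*(-186) = 0]
GCD = 1 with t = 19, so 49*(19) ≡ 1 (mod 186)
Inverse = 19 mod 186 = 19
Check: 49 * 19 = 931 ≡ 1 (mod 186)

49^(-1) ≡ 19 (mod 186)


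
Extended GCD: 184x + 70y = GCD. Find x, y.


Tabular extended Euclidean (each row: r = 184*s + 70*t):
r=184, s=1, t=0
r=70, s=0, t=1
q=2: r=44, s=1, t=-2   [184*(1) + 70*(-2) = 44]
q=1: r=26, s=-1, t=3   [184*(-1) + 70*(3) = 26]
q=1: r=18, s=2, t=-5   [184*(2) + 70*(-5) = 18]
q=1: r=8, s=-3, t=8   [184*(-3) + 70*(8) = 8]
q=2: r=2, s=8, t=-21   [184*(8) + 70*(-21) = 2]
q=4: r=0, s=-35, t=92   [184*(-35) + 70*(92) = 0]
GCD = 2; from the row with r=2: x=8, y=-21
Check: 184*(8) + 70*(-21) = 1472 - 1470 = 2

GCD = 2, x = 8, y = -21


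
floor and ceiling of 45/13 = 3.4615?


45/13 = 3.4615
floor = 3
ceil = 4

floor = 3, ceil = 4


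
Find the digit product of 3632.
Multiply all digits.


3 × 6 × 3 × 2 = 108


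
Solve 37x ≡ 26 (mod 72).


GCD(37, 72) = 1, unique solution
a^(-1) mod 72 = 37
x = 37 * 26 mod 72 = 26

x ≡ 26 (mod 72)


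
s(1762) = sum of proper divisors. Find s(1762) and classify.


Proper divisors: 1, 2, 881
Sum = 1 + 2 + 881 = 884
884 < 1762 → deficient

s(1762) = 884 (deficient)


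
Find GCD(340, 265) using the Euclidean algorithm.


340 = 1 * 265 + 75
265 = 3 * 75 + 40
75 = 1 * 40 + 35
40 = 1 * 35 + 5
35 = 7 * 5 + 0
GCD = 5


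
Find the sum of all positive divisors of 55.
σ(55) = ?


Divisors of 55: 1, 5, 11, 55
Sum = 1 + 5 + 11 + 55 = 72

σ(55) = 72


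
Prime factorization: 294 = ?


294 / 2 = 147
147 / 3 = 49
49 / 7 = 7
7 / 7 = 1
294 = 2 × 3 × 7^2


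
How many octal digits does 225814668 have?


225814668 in base 8 = 1535324214
Number of digits = 10

10 digits (base 8)


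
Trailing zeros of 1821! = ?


floor(1821/5) = 364
floor(1821/25) = 72
floor(1821/125) = 14
floor(1821/625) = 2
Total = 452

452 trailing zeros


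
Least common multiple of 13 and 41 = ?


GCD(13, 41) = 1
LCM = 13*41/1 = 533/1 = 533

LCM = 533


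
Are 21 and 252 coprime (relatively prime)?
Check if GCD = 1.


Euclidean algorithm:
252 = 12 * 21 + 0
GCD(21, 252) = 21

No, not coprime (GCD = 21)


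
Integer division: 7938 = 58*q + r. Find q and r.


7938 = 58 * 136 + 50
Check: 7888 + 50 = 7938

q = 136, r = 50


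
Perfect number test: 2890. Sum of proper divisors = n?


Proper divisors of 2890: 1, 2, 5, 10, 17, 34, 85, 170, 289, 578, 1445
Sum = 1 + 2 + 5 + 10 + 17 + 34 + 85 + 170 + 289 + 578 + 1445 = 2636

No, 2890 is not perfect (2636 ≠ 2890)


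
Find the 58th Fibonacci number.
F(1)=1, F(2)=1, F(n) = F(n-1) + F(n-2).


Sequence: 1, 1, 2, 3, 5, 8, 13, 21, 34, 55, 89, 144, 233, 377, 610, 987, 1597, 2584, 4181, 6765, 10946, 17711, 28657, 46368, 75025, 121393, 196418, 317811, 514229, 832040, 1346269, 2178309, 3524578, 5702887, 9227465, 14930352, 24157817, 39088169, 63245986, 102334155, 165580141, 267914296, 433494437, 701408733, 1134903170, 1836311903, 2971215073, 4807526976, 7778742049, 12586269025, 20365011074, 32951280099, 53316291173, 86267571272, 139583862445, 225851433717, 365435296162, 591286729879
F(58) = 591286729879


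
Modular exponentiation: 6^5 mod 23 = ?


6^1 mod 23 = 6
6^2 mod 23 = 13
6^3 mod 23 = 9
6^4 mod 23 = 8
6^5 mod 23 = 2


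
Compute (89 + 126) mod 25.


89 + 126 = 215
215 mod 25 = 15


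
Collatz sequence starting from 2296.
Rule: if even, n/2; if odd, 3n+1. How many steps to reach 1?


2296 → 1148 → 574 → 287 → 862 → 431 → 1294 → 647 → 1942 → 971 → 2914 → 1457 → 4372 → 2186 → 1093 → 3280 → 1640 → 820 → 410 → 205 → 616 → 308 → 154 → 77 → 232 → 116 → 58 → 29 → 88 → 44 → 22 → 11 → 34 → 17 → 52 → 26 → 13 → 40 → 20 → 10 → 5 → 16 → 8 → 4 → 2 → 1
Total steps = 45

45 steps


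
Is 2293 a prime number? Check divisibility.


Check divisors up to sqrt(2293) = 47.8853
No divisors found.
2293 is prime.

Yes, 2293 is prime


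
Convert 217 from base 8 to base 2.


217 (base 8) = 143 (decimal)
143 (decimal) = 10001111 (base 2)


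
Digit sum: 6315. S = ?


6 + 3 + 1 + 5 = 15


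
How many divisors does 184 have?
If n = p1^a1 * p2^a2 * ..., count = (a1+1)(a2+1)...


184 = 2^3 × 23^1
d(184) = (3+1) × (1+1) = 8

8 divisors


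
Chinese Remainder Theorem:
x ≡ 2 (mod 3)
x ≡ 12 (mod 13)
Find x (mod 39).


M = 3*13 = 39
M1 = M/3 = 13, M2 = M/13 = 3
M1^(-1) mod 3 = 1, M2^(-1) mod 13 = 9
x = 2*13*1 + 12*3*9 = 350
350 mod 39 = 38
Check: 38 mod 3 = 2 ✓, 38 mod 13 = 12 ✓

x ≡ 38 (mod 39)


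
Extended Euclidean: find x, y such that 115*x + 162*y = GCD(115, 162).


Tabular extended Euclidean (each row: r = 115*s + 162*t):
r=115, s=1, t=0
r=162, s=0, t=1
q=0: r=115, s=1, t=0   [115*(1) + 162*(0) = 115]
q=1: r=47, s=-1, t=1   [115*(-1) + 162*(1) = 47]
q=2: r=21, s=3, t=-2   [115*(3) + 162*(-2) = 21]
q=2: r=5, s=-7, t=5   [115*(-7) + 162*(5) = 5]
q=4: r=1, s=31, t=-22   [115*(31) + 162*(-22) = 1]
q=5: r=0, s=-162, t=115   [115*(-162) + 162*(115) = 0]
GCD = 1; from the row with r=1: x=31, y=-22
Check: 115*(31) + 162*(-22) = 3565 - 3564 = 1

GCD = 1, x = 31, y = -22


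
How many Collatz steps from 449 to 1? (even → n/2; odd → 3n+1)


449 → 1348 → 674 → 337 → 1012 → 506 → 253 → 760 → 380 → 190 → 95 → 286 → 143 → 430 → 215 → 646 → 323 → 970 → 485 → 1456 → 728 → 364 → 182 → 91 → 274 → 137 → 412 → 206 → 103 → 310 → 155 → 466 → 233 → 700 → 350 → 175 → 526 → 263 → 790 → 395 → 1186 → 593 → 1780 → 890 → 445 → 1336 → 668 → 334 → 167 → 502 → 251 → 754 → 377 → 1132 → 566 → 283 → 850 → 425 → 1276 → 638 → 319 → 958 → 479 → 1438 → 719 → 2158 → 1079 → 3238 → 1619 → 4858 → 2429 → 7288 → 3644 → 1822 → 911 → 2734 → 1367 → 4102 → 2051 → 6154 → 3077 → 9232 → 4616 → 2308 → 1154 → 577 → 1732 → 866 → 433 → 1300 → 650 → 325 → 976 → 488 → 244 → 122 → 61 → 184 → 92 → 46 → 23 → 70 → 35 → 106 → 53 → 160 → 80 → 40 → 20 → 10 → 5 → 16 → 8 → 4 → 2 → 1
Total steps = 115

115 steps


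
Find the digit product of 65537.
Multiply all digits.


6 × 5 × 5 × 3 × 7 = 3150


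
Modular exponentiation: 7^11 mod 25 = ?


7^1 mod 25 = 7
7^2 mod 25 = 24
7^3 mod 25 = 18
7^4 mod 25 = 1
7^5 mod 25 = 7
7^6 mod 25 = 24
7^7 mod 25 = 18
7^8 mod 25 = 1
7^9 mod 25 = 7
7^10 mod 25 = 24
7^11 mod 25 = 18


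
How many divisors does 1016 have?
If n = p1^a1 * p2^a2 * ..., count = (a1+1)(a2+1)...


1016 = 2^3 × 127^1
d(1016) = (3+1) × (1+1) = 8

8 divisors


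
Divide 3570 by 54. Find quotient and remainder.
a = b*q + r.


3570 = 54 * 66 + 6
Check: 3564 + 6 = 3570

q = 66, r = 6


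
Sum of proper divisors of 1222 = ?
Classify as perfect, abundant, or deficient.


Proper divisors: 1, 2, 13, 26, 47, 94, 611
Sum = 1 + 2 + 13 + 26 + 47 + 94 + 611 = 794
794 < 1222 → deficient

s(1222) = 794 (deficient)


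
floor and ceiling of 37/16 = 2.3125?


37/16 = 2.3125
floor = 2
ceil = 3

floor = 2, ceil = 3


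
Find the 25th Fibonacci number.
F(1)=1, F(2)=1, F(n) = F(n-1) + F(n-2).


Sequence: 1, 1, 2, 3, 5, 8, 13, 21, 34, 55, 89, 144, 233, 377, 610, 987, 1597, 2584, 4181, 6765, 10946, 17711, 28657, 46368, 75025
F(25) = 75025


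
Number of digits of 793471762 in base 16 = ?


793471762 in base 16 = 2F4B6B12
Number of digits = 8

8 digits (base 16)


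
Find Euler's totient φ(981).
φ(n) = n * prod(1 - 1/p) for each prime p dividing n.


981 = 3^2 × 109
Prime factors: 3, 109
φ(981) = 981 × (1-1/3) × (1-1/109)
= 981 × 2/3 × 108/109 = 648

φ(981) = 648


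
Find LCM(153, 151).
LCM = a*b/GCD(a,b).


GCD(153, 151) = 1
LCM = 153*151/1 = 23103/1 = 23103

LCM = 23103


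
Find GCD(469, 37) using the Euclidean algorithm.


469 = 12 * 37 + 25
37 = 1 * 25 + 12
25 = 2 * 12 + 1
12 = 12 * 1 + 0
GCD = 1


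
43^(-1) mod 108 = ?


Use the extended Euclidean algorithm on (108, 43); each row r = 108*s + 43*t:
r=108, s=1, t=0
r=43, s=0, t=1
q=2: r=22, s=1, t=-2   [108*(1) + 43*(-2) = 22]
q=1: r=21, s=-1, t=3   [108*(-1) + 43*(3) = 21]
q=1: r=1, s=2, t=-5   [108*(2) + 43*(-5) = 1]
q=21: r=0, s=-43, t=108   [108*(-43) + 43*(108) = 0]
GCD = 1 with t = -5, so 43*(-5) ≡ 1 (mod 108)
Inverse = -5 mod 108 = 103
Check: 43 * 103 = 4429 ≡ 1 (mod 108)

43^(-1) ≡ 103 (mod 108)


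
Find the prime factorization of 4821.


4821 / 3 = 1607
1607 / 1607 = 1
4821 = 3 × 1607


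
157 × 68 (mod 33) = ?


157 × 68 = 10676
10676 mod 33 = 17


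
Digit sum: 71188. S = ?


7 + 1 + 1 + 8 + 8 = 25


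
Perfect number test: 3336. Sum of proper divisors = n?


Proper divisors of 3336: 1, 2, 3, 4, 6, 8, 12, 24, 139, 278, 417, 556, 834, 1112, 1668
Sum = 1 + 2 + 3 + 4 + 6 + 8 + 12 + 24 + 139 + 278 + 417 + 556 + 834 + 1112 + 1668 = 5064

No, 3336 is not perfect (5064 ≠ 3336)
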